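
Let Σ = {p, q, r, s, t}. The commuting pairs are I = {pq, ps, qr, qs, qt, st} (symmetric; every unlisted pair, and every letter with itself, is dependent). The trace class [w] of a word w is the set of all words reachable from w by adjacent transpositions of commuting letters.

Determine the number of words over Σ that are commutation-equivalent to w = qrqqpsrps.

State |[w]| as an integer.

0(q) covers ∅
1(r) covers ∅
2(q) covers 0:q
3(q) covers 2:q
4(p) covers 1:r
5(s) covers 1:r
6(r) covers 4:p, 5:s
7(p) covers 6:r
8(s) covers 6:r
floor of heap: 0:q, 1:r
completions by unplaced set U, small U first (add the entries for U minus each lowest piece of U):
  |U|=1: {3}:1  {7}:1  {8}:1
  |U|=2: {2,3}:1  {3,7}:2  {3,8}:2  {7,8}:2
  |U|=3: {0,2,3}:1  {2,3,7}:3  {2,3,8}:3  {3,7,8}:6  {6,7,8}:2
  |U|=4: {0,2,3,7}:4  {0,2,3,8}:4  {2,3,7,8}:12  {3,6,7,8}:8  {4,6,7,8}:2  {5,6,7,8}:2
  |U|=5: {0,2,3,7,8}:20  {2,3,6,7,8}:20  {3,4,6,7,8}:10  {3,5,6,7,8}:10  {4,5,6,7,8}:4
  |U|=6: {0,2,3,6,7,8}:40  {1,4,5,6,7,8}:4  {2,3,4,6,7,8}:30  {2,3,5,6,7,8}:30  {3,4,5,6,7,8}:24
  |U|=7: {0,2,3,4,6,7,8}:70  {0,2,3,5,6,7,8}:70  {1,3,4,5,6,7,8}:28  {2,3,4,5,6,7,8}:84
  start at 0(q): 112
  start at 1(r): 224
sum over floor = 336

336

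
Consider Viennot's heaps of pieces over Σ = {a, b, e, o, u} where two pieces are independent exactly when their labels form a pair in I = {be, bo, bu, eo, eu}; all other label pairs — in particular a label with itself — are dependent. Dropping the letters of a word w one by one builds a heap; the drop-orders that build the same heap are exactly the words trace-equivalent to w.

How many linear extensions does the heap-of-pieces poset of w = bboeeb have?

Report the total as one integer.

#0=b has no predecessor
#1=b depends on [0:b]
#2=o has no predecessor
#3=e has no predecessor
#4=e depends on [3:e]
#5=b depends on [1:b]
sources: [0:b, 2:o, 3:e]
N(rest) = Σ N(rest − s) over sources s of rest; N(one piece) = 1:
  size 1 → [2]=1  [4]=1  [5]=1
  size 2 → [1,5]=1  [2,4]=2  [2,5]=2  [3,4]=1  [4,5]=2
  size 3 → [0,1,5]=1  [1,2,5]=3  [1,4,5]=3  [2,3,4]=3  [2,4,5]=6  [3,4,5]=3
  size 4 → [0,1,2,5]=4  [0,1,4,5]=4  [1,2,4,5]=12  [1,3,4,5]=6  [2,3,4,5]=12
  first=0(b) contributes 30
  first=2(o) contributes 10
  first=3(e) contributes 20
|[w]| = 60

60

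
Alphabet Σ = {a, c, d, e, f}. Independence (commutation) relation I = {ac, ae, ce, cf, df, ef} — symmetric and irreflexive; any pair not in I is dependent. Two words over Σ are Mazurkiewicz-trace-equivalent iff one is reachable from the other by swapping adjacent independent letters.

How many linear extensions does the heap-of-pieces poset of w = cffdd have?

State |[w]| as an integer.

10

piece 0:c — minimal
piece 1:f — minimal
piece 2:f rests on {1:f}
piece 3:d rests on {0:c}
piece 4:d rests on {3:d}
minimal pieces: {0:c, 1:f}
ways to finish when only these pieces remain (= sum over removing one remaining piece with nothing left below it):
  1 left: {2}→1  {4}→1
  2 left: {1,2}→1  {2,4}→2  {3,4}→1
  3 left: {0,3,4}→1  {1,2,4}→3  {2,3,4}→3
  placing 0:c first → 6 extensions
  placing 1:f first → 4 extensions
total linear extensions = 10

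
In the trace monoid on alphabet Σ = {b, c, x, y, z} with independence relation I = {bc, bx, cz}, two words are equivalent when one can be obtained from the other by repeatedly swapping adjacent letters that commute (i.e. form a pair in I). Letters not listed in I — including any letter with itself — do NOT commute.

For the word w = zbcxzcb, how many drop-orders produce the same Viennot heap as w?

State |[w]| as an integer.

piece 0:z — minimal
piece 1:b rests on {0:z}
piece 2:c — minimal
piece 3:x rests on {0:z, 2:c}
piece 4:z rests on {1:b, 3:x}
piece 5:c rests on {3:x}
piece 6:b rests on {4:z}
minimal pieces: {0:z, 2:c}
ways to finish when only these pieces remain (= sum over removing one remaining piece with nothing left below it):
  1 left: {5}→1  {6}→1
  2 left: {4,6}→1  {5,6}→2
  3 left: {1,4,6}→1  {4,5,6}→3
  4 left: {1,4,5,6}→4  {3,4,5,6}→3
  5 left: {1,3,4,5,6}→7  {2,3,4,5,6}→3
  placing 0:z first → 10 extensions
  placing 2:c first → 7 extensions
total linear extensions = 17

17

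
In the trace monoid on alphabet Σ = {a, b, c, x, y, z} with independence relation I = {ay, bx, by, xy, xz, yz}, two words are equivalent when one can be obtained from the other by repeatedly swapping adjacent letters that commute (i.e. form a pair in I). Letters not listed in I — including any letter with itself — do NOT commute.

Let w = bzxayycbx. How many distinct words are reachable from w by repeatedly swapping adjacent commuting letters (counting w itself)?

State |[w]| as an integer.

piece 0:b — minimal
piece 1:z rests on {0:b}
piece 2:x — minimal
piece 3:a rests on {1:z, 2:x}
piece 4:y — minimal
piece 5:y rests on {4:y}
piece 6:c rests on {3:a, 5:y}
piece 7:b rests on {6:c}
piece 8:x rests on {6:c}
minimal pieces: {0:b, 2:x, 4:y}
ways to finish when only these pieces remain (= sum over removing one remaining piece with nothing left below it):
  1 left: {7}→1  {8}→1
  2 left: {7,8}→2
  3 left: {6,7,8}→2
  4 left: {3,6,7,8}→2  {5,6,7,8}→2
  5 left: {1,3,6,7,8}→2  {2,3,6,7,8}→2  {3,5,6,7,8}→4  {4,5,6,7,8}→2
  6 left: {0,1,3,6,7,8}→2  {1,2,3,6,7,8}→4  {1,3,5,6,7,8}→6  {2,3,5,6,7,8}→6  {3,4,5,6,7,8}→6
  7 left: {0,1,2,3,6,7,8}→6  {0,1,3,5,6,7,8}→8  {1,2,3,5,6,7,8}→16  {1,3,4,5,6,7,8}→12  {2,3,4,5,6,7,8}→12
  placing 0:b first → 40 extensions
  placing 2:x first → 20 extensions
  placing 4:y first → 30 extensions
total linear extensions = 90

90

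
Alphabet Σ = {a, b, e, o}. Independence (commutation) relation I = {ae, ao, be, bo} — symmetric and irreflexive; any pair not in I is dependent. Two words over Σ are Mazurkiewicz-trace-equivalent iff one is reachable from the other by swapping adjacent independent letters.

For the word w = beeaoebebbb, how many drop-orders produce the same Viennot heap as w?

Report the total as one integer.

#0=b has no predecessor
#1=e has no predecessor
#2=e depends on [1:e]
#3=a depends on [0:b]
#4=o depends on [2:e]
#5=e depends on [4:o]
#6=b depends on [3:a]
#7=e depends on [5:e]
#8=b depends on [6:b]
#9=b depends on [8:b]
#10=b depends on [9:b]
sources: [0:b, 1:e]
N(rest) = Σ N(rest − s) over sources s of rest; N(one piece) = 1:
  size 1 → [7]=1  [10]=1
  size 2 → [5,7]=1  [7,10]=2  [9,10]=1
  size 3 → [4,5,7]=1  [5,7,10]=3  [7,9,10]=3  [8,9,10]=1
  size 4 → [2,4,5,7]=1  [4,5,7,10]=4  [5,7,9,10]=6  [6,8,9,10]=1  [7,8,9,10]=4
  size 5 → [1,2,4,5,7]=1  [2,4,5,7,10]=5  [3,6,8,9,10]=1  [4,5,7,9,10]=10  [5,7,8,9,10]=10  [6,7,8,9,10]=5
  size 6 → [0,3,6,8,9,10]=1  [1,2,4,5,7,10]=6  [2,4,5,7,9,10]=15  [3,6,7,8,9,10]=6  [4,5,7,8,9,10]=20  [5,6,7,8,9,10]=15
  size 7 → [0,3,6,7,8,9,10]=7  [1,2,4,5,7,9,10]=21  [2,4,5,7,8,9,10]=35  [3,5,6,7,8,9,10]=21  [4,5,6,7,8,9,10]=35
  size 8 → [0,3,5,6,7,8,9,10]=28  [1,2,4,5,7,8,9,10]=56  [2,4,5,6,7,8,9,10]=70  [3,4,5,6,7,8,9,10]=56
  size 9 → [0,3,4,5,6,7,8,9,10]=84  [1,2,4,5,6,7,8,9,10]=126  [2,3,4,5,6,7,8,9,10]=126
  first=0(b) contributes 252
  first=1(e) contributes 210
|[w]| = 462

462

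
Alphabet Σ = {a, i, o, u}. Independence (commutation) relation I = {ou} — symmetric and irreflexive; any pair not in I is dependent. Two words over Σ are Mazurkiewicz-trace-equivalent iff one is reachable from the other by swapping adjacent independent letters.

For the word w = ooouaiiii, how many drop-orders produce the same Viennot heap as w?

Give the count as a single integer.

piece 0:o — minimal
piece 1:o rests on {0:o}
piece 2:o rests on {1:o}
piece 3:u — minimal
piece 4:a rests on {2:o, 3:u}
piece 5:i rests on {4:a}
piece 6:i rests on {5:i}
piece 7:i rests on {6:i}
piece 8:i rests on {7:i}
minimal pieces: {0:o, 3:u}
ways to finish when only these pieces remain (= sum over removing one remaining piece with nothing left below it):
  1 left: {8}→1
  2 left: {7,8}→1
  3 left: {6,7,8}→1
  4 left: {5,6,7,8}→1
  5 left: {4,5,6,7,8}→1
  6 left: {2,4,5,6,7,8}→1  {3,4,5,6,7,8}→1
  7 left: {1,2,4,5,6,7,8}→1  {2,3,4,5,6,7,8}→2
  placing 0:o first → 3 extensions
  placing 3:u first → 1 extensions
total linear extensions = 4

4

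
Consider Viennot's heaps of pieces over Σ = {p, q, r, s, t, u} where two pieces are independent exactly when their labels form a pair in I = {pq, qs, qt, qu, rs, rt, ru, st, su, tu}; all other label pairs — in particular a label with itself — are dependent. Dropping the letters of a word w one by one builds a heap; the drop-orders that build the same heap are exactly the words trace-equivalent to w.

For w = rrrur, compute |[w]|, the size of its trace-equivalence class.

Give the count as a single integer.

5

drop 0:r onto floor
drop 1:r onto {0:r}
drop 2:r onto {1:r}
drop 3:u onto floor
drop 4:r onto {2:r}
ground layer = {0:r, 3:u}
drop-orders for the pieces not yet dropped (sum over which currently-grounded one goes next):
  1 to go: {3} 1  {4} 1
  2 to go: {2,4} 1  {3,4} 2
  3 to go: {1,2,4} 1  {2,3,4} 3
  if 0:r drops first: 4 orders
  if 3:u drops first: 1 orders
heap linearizations: 5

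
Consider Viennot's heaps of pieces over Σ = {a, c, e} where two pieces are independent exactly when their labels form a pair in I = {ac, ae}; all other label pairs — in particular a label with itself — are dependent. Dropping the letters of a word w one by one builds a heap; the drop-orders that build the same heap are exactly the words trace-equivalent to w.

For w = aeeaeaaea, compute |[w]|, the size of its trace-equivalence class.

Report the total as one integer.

piece 0:a — minimal
piece 1:e — minimal
piece 2:e rests on {1:e}
piece 3:a rests on {0:a}
piece 4:e rests on {2:e}
piece 5:a rests on {3:a}
piece 6:a rests on {5:a}
piece 7:e rests on {4:e}
piece 8:a rests on {6:a}
minimal pieces: {0:a, 1:e}
ways to finish when only these pieces remain (= sum over removing one remaining piece with nothing left below it):
  1 left: {7}→1  {8}→1
  2 left: {4,7}→1  {6,8}→1  {7,8}→2
  3 left: {2,4,7}→1  {4,7,8}→3  {5,6,8}→1  {6,7,8}→3
  4 left: {1,2,4,7}→1  {2,4,7,8}→4  {3,5,6,8}→1  {4,6,7,8}→6  {5,6,7,8}→4
  5 left: {0,3,5,6,8}→1  {1,2,4,7,8}→5  {2,4,6,7,8}→10  {3,5,6,7,8}→5  {4,5,6,7,8}→10
  6 left: {0,3,5,6,7,8}→6  {1,2,4,6,7,8}→15  {2,4,5,6,7,8}→20  {3,4,5,6,7,8}→15
  7 left: {0,3,4,5,6,7,8}→21  {1,2,4,5,6,7,8}→35  {2,3,4,5,6,7,8}→35
  placing 0:a first → 70 extensions
  placing 1:e first → 56 extensions
total linear extensions = 126

126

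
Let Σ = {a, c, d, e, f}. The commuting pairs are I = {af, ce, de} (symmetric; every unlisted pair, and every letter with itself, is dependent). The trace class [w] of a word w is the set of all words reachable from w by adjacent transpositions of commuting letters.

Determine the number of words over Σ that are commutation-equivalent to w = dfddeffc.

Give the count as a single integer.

3

0(d) covers ∅
1(f) covers 0:d
2(d) covers 1:f
3(d) covers 2:d
4(e) covers 1:f
5(f) covers 3:d, 4:e
6(f) covers 5:f
7(c) covers 6:f
floor of heap: 0:d
completions by unplaced set U, small U first (add the entries for U minus each lowest piece of U):
  |U|=1: {7}:1
  |U|=2: {6,7}:1
  |U|=3: {5,6,7}:1
  |U|=4: {3,5,6,7}:1  {4,5,6,7}:1
  |U|=5: {2,3,5,6,7}:1  {3,4,5,6,7}:2
  |U|=6: {2,3,4,5,6,7}:3
  start at 0(d): 3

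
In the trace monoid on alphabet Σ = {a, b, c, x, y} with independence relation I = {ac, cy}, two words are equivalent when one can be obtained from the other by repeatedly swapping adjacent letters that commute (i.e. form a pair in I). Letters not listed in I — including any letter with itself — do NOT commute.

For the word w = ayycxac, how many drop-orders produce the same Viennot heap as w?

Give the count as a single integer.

8

piece 0:a — minimal
piece 1:y rests on {0:a}
piece 2:y rests on {1:y}
piece 3:c — minimal
piece 4:x rests on {2:y, 3:c}
piece 5:a rests on {4:x}
piece 6:c rests on {4:x}
minimal pieces: {0:a, 3:c}
ways to finish when only these pieces remain (= sum over removing one remaining piece with nothing left below it):
  1 left: {5}→1  {6}→1
  2 left: {5,6}→2
  3 left: {4,5,6}→2
  4 left: {2,4,5,6}→2  {3,4,5,6}→2
  5 left: {1,2,4,5,6}→2  {2,3,4,5,6}→4
  placing 0:a first → 6 extensions
  placing 3:c first → 2 extensions
total linear extensions = 8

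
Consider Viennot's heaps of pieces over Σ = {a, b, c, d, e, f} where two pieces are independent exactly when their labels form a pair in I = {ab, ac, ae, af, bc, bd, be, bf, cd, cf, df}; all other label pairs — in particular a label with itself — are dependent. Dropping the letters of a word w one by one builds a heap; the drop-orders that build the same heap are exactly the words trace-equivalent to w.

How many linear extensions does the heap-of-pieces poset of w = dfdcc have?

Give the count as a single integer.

0(d) covers ∅
1(f) covers ∅
2(d) covers 0:d
3(c) covers ∅
4(c) covers 3:c
floor of heap: 0:d, 1:f, 3:c
completions by unplaced set U, small U first (add the entries for U minus each lowest piece of U):
  |U|=1: {1}:1  {2}:1  {4}:1
  |U|=2: {0,2}:1  {1,2}:2  {1,4}:2  {2,4}:2  {3,4}:1
  |U|=3: {0,1,2}:3  {0,2,4}:3  {1,2,4}:6  {1,3,4}:3  {2,3,4}:3
  start at 0(d): 12
  start at 1(f): 6
  start at 3(c): 12
sum over floor = 30

30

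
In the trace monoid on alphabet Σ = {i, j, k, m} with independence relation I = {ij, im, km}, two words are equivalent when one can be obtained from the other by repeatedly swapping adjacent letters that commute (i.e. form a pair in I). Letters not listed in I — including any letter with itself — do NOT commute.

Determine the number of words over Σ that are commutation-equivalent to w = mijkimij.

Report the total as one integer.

0(m) covers ∅
1(i) covers ∅
2(j) covers 0:m
3(k) covers 1:i, 2:j
4(i) covers 3:k
5(m) covers 2:j
6(i) covers 4:i
7(j) covers 3:k, 5:m
floor of heap: 0:m, 1:i
completions by unplaced set U, small U first (add the entries for U minus each lowest piece of U):
  |U|=1: {6}:1  {7}:1
  |U|=2: {4,6}:1  {5,7}:1  {6,7}:2
  |U|=3: {4,6,7}:3  {5,6,7}:3
  |U|=4: {3,4,6,7}:3  {4,5,6,7}:6
  |U|=5: {1,3,4,6,7}:3  {3,4,5,6,7}:9
  |U|=6: {1,3,4,5,6,7}:12  {2,3,4,5,6,7}:9
  start at 0(m): 21
  start at 1(i): 9
sum over floor = 30

30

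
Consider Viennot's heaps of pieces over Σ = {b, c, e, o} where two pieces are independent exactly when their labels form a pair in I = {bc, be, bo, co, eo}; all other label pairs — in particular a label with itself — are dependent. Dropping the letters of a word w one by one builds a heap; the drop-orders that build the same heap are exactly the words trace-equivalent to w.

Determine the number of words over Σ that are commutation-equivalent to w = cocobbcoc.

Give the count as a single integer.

1260

#0=c has no predecessor
#1=o has no predecessor
#2=c depends on [0:c]
#3=o depends on [1:o]
#4=b has no predecessor
#5=b depends on [4:b]
#6=c depends on [2:c]
#7=o depends on [3:o]
#8=c depends on [6:c]
sources: [0:c, 1:o, 4:b]
N(rest) = Σ N(rest − s) over sources s of rest; N(one piece) = 1:
  size 1 → [5]=1  [7]=1  [8]=1
  size 2 → [3,7]=1  [4,5]=1  [5,7]=2  [5,8]=2  [6,8]=1  [7,8]=2
  size 3 → [1,3,7]=1  [2,6,8]=1  [3,5,7]=3  [3,7,8]=3  [4,5,7]=3  [4,5,8]=3  [5,6,8]=3  [5,7,8]=6  [6,7,8]=3
  size 4 → [0,2,6,8]=1  [1,3,5,7]=4  [1,3,7,8]=4  [2,5,6,8]=4  [2,6,7,8]=4  [3,4,5,7]=6  [3,5,7,8]=12  [3,6,7,8]=6  [4,5,6,8]=6  [4,5,7,8]=12  [5,6,7,8]=12
  size 5 → [0,2,5,6,8]=5  [0,2,6,7,8]=5  [1,3,4,5,7]=10  [1,3,5,7,8]=20  [1,3,6,7,8]=10  [2,3,6,7,8]=10  [2,4,5,6,8]=10  [2,5,6,7,8]=20  [3,4,5,7,8]=30  [3,5,6,7,8]=30  [4,5,6,7,8]=30
  size 6 → [0,2,3,6,7,8]=15  [0,2,4,5,6,8]=15  [0,2,5,6,7,8]=30  [1,2,3,6,7,8]=20  [1,3,4,5,7,8]=60  [1,3,5,6,7,8]=60  [2,3,5,6,7,8]=60  [2,4,5,6,7,8]=60  [3,4,5,6,7,8]=90
  size 7 → [0,1,2,3,6,7,8]=35  [0,2,3,5,6,7,8]=105  [0,2,4,5,6,7,8]=105  [1,2,3,5,6,7,8]=140  [1,3,4,5,6,7,8]=210  [2,3,4,5,6,7,8]=210
  first=0(c) contributes 560
  first=1(o) contributes 420
  first=4(b) contributes 280
|[w]| = 1260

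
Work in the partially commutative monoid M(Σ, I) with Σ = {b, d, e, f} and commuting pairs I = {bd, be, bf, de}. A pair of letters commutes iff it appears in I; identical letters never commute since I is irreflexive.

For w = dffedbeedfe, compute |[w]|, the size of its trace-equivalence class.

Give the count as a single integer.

0(d) covers ∅
1(f) covers 0:d
2(f) covers 1:f
3(e) covers 2:f
4(d) covers 2:f
5(b) covers ∅
6(e) covers 3:e
7(e) covers 6:e
8(d) covers 4:d
9(f) covers 7:e, 8:d
10(e) covers 9:f
floor of heap: 0:d, 5:b
completions by unplaced set U, small U first (add the entries for U minus each lowest piece of U):
  |U|=1: {5}:1  {10}:1
  |U|=2: {5,10}:2  {9,10}:1
  |U|=3: {5,9,10}:3  {7,9,10}:1  {8,9,10}:1
  |U|=4: {4,8,9,10}:1  {5,7,9,10}:4  {5,8,9,10}:4  {6,7,9,10}:1  {7,8,9,10}:2
  |U|=5: {3,6,7,9,10}:1  {4,5,8,9,10}:5  {4,7,8,9,10}:3  {5,6,7,9,10}:5  {5,7,8,9,10}:10  {6,7,8,9,10}:3
  |U|=6: {3,5,6,7,9,10}:6  {3,6,7,8,9,10}:4  {4,5,7,8,9,10}:18  {4,6,7,8,9,10}:6  {5,6,7,8,9,10}:18
  |U|=7: {3,4,6,7,8,9,10}:10  {3,5,6,7,8,9,10}:28  {4,5,6,7,8,9,10}:42
  |U|=8: {2,3,4,6,7,8,9,10}:10  {3,4,5,6,7,8,9,10}:80
  |U|=9: {1,2,3,4,6,7,8,9,10}:10  {2,3,4,5,6,7,8,9,10}:90
  start at 0(d): 100
  start at 5(b): 10
sum over floor = 110

110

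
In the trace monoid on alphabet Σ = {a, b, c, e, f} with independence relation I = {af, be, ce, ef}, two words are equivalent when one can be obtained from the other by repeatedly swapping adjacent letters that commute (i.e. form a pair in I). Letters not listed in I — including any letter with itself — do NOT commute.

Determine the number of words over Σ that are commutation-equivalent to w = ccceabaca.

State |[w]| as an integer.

piece 0:c — minimal
piece 1:c rests on {0:c}
piece 2:c rests on {1:c}
piece 3:e — minimal
piece 4:a rests on {2:c, 3:e}
piece 5:b rests on {4:a}
piece 6:a rests on {5:b}
piece 7:c rests on {6:a}
piece 8:a rests on {7:c}
minimal pieces: {0:c, 3:e}
ways to finish when only these pieces remain (= sum over removing one remaining piece with nothing left below it):
  1 left: {8}→1
  2 left: {7,8}→1
  3 left: {6,7,8}→1
  4 left: {5,6,7,8}→1
  5 left: {4,5,6,7,8}→1
  6 left: {2,4,5,6,7,8}→1  {3,4,5,6,7,8}→1
  7 left: {1,2,4,5,6,7,8}→1  {2,3,4,5,6,7,8}→2
  placing 0:c first → 3 extensions
  placing 3:e first → 1 extensions
total linear extensions = 4

4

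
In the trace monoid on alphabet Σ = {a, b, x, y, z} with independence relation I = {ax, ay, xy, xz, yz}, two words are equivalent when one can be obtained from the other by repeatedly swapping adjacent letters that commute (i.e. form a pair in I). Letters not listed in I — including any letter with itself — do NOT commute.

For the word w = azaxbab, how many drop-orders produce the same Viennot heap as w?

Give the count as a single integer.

4

piece 0:a — minimal
piece 1:z rests on {0:a}
piece 2:a rests on {1:z}
piece 3:x — minimal
piece 4:b rests on {2:a, 3:x}
piece 5:a rests on {4:b}
piece 6:b rests on {5:a}
minimal pieces: {0:a, 3:x}
ways to finish when only these pieces remain (= sum over removing one remaining piece with nothing left below it):
  1 left: {6}→1
  2 left: {5,6}→1
  3 left: {4,5,6}→1
  4 left: {2,4,5,6}→1  {3,4,5,6}→1
  5 left: {1,2,4,5,6}→1  {2,3,4,5,6}→2
  placing 0:a first → 3 extensions
  placing 3:x first → 1 extensions
total linear extensions = 4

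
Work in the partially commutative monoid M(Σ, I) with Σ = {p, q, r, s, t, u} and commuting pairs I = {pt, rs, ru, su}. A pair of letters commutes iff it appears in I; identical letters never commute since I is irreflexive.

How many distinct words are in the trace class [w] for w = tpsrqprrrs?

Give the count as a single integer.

0(t) covers ∅
1(p) covers ∅
2(s) covers 0:t, 1:p
3(r) covers 0:t, 1:p
4(q) covers 2:s, 3:r
5(p) covers 4:q
6(r) covers 5:p
7(r) covers 6:r
8(r) covers 7:r
9(s) covers 5:p
floor of heap: 0:t, 1:p
completions by unplaced set U, small U first (add the entries for U minus each lowest piece of U):
  |U|=1: {8}:1  {9}:1
  |U|=2: {7,8}:1  {8,9}:2
  |U|=3: {6,7,8}:1  {7,8,9}:3
  |U|=4: {6,7,8,9}:4
  |U|=5: {5,6,7,8,9}:4
  |U|=6: {4,5,6,7,8,9}:4
  |U|=7: {2,4,5,6,7,8,9}:4  {3,4,5,6,7,8,9}:4
  |U|=8: {2,3,4,5,6,7,8,9}:8
  start at 0(t): 8
  start at 1(p): 8
sum over floor = 16

16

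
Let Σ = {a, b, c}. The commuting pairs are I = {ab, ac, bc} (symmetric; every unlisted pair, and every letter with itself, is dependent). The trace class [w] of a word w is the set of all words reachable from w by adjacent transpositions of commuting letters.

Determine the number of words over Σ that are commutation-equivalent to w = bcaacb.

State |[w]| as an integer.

90

0(b) covers ∅
1(c) covers ∅
2(a) covers ∅
3(a) covers 2:a
4(c) covers 1:c
5(b) covers 0:b
floor of heap: 0:b, 1:c, 2:a
completions by unplaced set U, small U first (add the entries for U minus each lowest piece of U):
  |U|=1: {3}:1  {4}:1  {5}:1
  |U|=2: {0,5}:1  {1,4}:1  {2,3}:1  {3,4}:2  {3,5}:2  {4,5}:2
  |U|=3: {0,3,5}:3  {0,4,5}:3  {1,3,4}:3  {1,4,5}:3  {2,3,4}:3  {2,3,5}:3  {3,4,5}:6
  |U|=4: {0,1,4,5}:6  {0,2,3,5}:6  {0,3,4,5}:12  {1,2,3,4}:6  {1,3,4,5}:12  {2,3,4,5}:12
  start at 0(b): 30
  start at 1(c): 30
  start at 2(a): 30
sum over floor = 90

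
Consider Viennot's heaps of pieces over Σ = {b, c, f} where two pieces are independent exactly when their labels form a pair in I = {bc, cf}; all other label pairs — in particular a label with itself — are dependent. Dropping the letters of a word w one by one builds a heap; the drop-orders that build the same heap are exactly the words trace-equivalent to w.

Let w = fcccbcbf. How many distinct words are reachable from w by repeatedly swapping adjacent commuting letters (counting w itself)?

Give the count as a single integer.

70

drop 0:f onto floor
drop 1:c onto floor
drop 2:c onto {1:c}
drop 3:c onto {2:c}
drop 4:b onto {0:f}
drop 5:c onto {3:c}
drop 6:b onto {4:b}
drop 7:f onto {6:b}
ground layer = {0:f, 1:c}
drop-orders for the pieces not yet dropped (sum over which currently-grounded one goes next):
  1 to go: {5} 1  {7} 1
  2 to go: {3,5} 1  {5,7} 2  {6,7} 1
  3 to go: {2,3,5} 1  {3,5,7} 3  {4,6,7} 1  {5,6,7} 3
  4 to go: {0,4,6,7} 1  {1,2,3,5} 1  {2,3,5,7} 4  {3,5,6,7} 6  {4,5,6,7} 4
  5 to go: {0,4,5,6,7} 5  {1,2,3,5,7} 5  {2,3,5,6,7} 10  {3,4,5,6,7} 10
  6 to go: {0,3,4,5,6,7} 15  {1,2,3,5,6,7} 15  {2,3,4,5,6,7} 20
  if 0:f drops first: 35 orders
  if 1:c drops first: 35 orders
heap linearizations: 70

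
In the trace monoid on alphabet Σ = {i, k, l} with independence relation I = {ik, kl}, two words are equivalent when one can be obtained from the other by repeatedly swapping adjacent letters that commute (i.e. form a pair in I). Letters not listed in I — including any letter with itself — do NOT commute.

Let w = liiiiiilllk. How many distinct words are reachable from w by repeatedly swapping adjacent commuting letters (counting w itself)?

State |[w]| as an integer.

11

#0=l has no predecessor
#1=i depends on [0:l]
#2=i depends on [1:i]
#3=i depends on [2:i]
#4=i depends on [3:i]
#5=i depends on [4:i]
#6=i depends on [5:i]
#7=l depends on [6:i]
#8=l depends on [7:l]
#9=l depends on [8:l]
#10=k has no predecessor
sources: [0:l, 10:k]
N(rest) = Σ N(rest − s) over sources s of rest; N(one piece) = 1:
  size 1 → [9]=1  [10]=1
  size 2 → [8,9]=1  [9,10]=2
  size 3 → [7,8,9]=1  [8,9,10]=3
  size 4 → [6,7,8,9]=1  [7,8,9,10]=4
  size 5 → [5,6,7,8,9]=1  [6,7,8,9,10]=5
  size 6 → [4,5,6,7,8,9]=1  [5,6,7,8,9,10]=6
  size 7 → [3,4,5,6,7,8,9]=1  [4,5,6,7,8,9,10]=7
  size 8 → [2,3,4,5,6,7,8,9]=1  [3,4,5,6,7,8,9,10]=8
  size 9 → [1,2,3,4,5,6,7,8,9]=1  [2,3,4,5,6,7,8,9,10]=9
  first=0(l) contributes 10
  first=10(k) contributes 1
|[w]| = 11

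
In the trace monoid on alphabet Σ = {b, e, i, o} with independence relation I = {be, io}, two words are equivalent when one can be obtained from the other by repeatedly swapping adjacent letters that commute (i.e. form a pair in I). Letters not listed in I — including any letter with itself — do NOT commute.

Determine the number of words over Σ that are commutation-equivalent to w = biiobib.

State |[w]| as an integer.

3

0(b) covers ∅
1(i) covers 0:b
2(i) covers 1:i
3(o) covers 0:b
4(b) covers 2:i, 3:o
5(i) covers 4:b
6(b) covers 5:i
floor of heap: 0:b
completions by unplaced set U, small U first (add the entries for U minus each lowest piece of U):
  |U|=1: {6}:1
  |U|=2: {5,6}:1
  |U|=3: {4,5,6}:1
  |U|=4: {2,4,5,6}:1  {3,4,5,6}:1
  |U|=5: {1,2,4,5,6}:1  {2,3,4,5,6}:2
  start at 0(b): 3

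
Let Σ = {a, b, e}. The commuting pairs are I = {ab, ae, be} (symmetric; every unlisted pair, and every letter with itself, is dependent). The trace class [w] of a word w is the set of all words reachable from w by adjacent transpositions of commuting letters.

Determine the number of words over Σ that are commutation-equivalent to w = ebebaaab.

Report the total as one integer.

560

drop 0:e onto floor
drop 1:b onto floor
drop 2:e onto {0:e}
drop 3:b onto {1:b}
drop 4:a onto floor
drop 5:a onto {4:a}
drop 6:a onto {5:a}
drop 7:b onto {3:b}
ground layer = {0:e, 1:b, 4:a}
drop-orders for the pieces not yet dropped (sum over which currently-grounded one goes next):
  1 to go: {2} 1  {6} 1  {7} 1
  2 to go: {0,2} 1  {2,6} 2  {2,7} 2  {3,7} 1  {5,6} 1  {6,7} 2
  3 to go: {0,2,6} 3  {0,2,7} 3  {1,3,7} 1  {2,3,7} 3  {2,5,6} 3  {2,6,7} 6  {3,6,7} 3  {4,5,6} 1  {5,6,7} 3
  4 to go: {0,2,3,7} 6  {0,2,5,6} 6  {0,2,6,7} 12  {1,2,3,7} 4  {1,3,6,7} 4  {2,3,6,7} 12  {2,4,5,6} 4  {2,5,6,7} 12  {3,5,6,7} 6  {4,5,6,7} 4
  5 to go: {0,1,2,3,7} 10  {0,2,3,6,7} 30  {0,2,4,5,6} 10  {0,2,5,6,7} 30  {1,2,3,6,7} 20  {1,3,5,6,7} 10  {2,3,5,6,7} 30  {2,4,5,6,7} 20  {3,4,5,6,7} 10
  6 to go: {0,1,2,3,6,7} 60  {0,2,3,5,6,7} 90  {0,2,4,5,6,7} 60  {1,2,3,5,6,7} 60  {1,3,4,5,6,7} 20  {2,3,4,5,6,7} 60
  if 0:e drops first: 140 orders
  if 1:b drops first: 210 orders
  if 4:a drops first: 210 orders
heap linearizations: 560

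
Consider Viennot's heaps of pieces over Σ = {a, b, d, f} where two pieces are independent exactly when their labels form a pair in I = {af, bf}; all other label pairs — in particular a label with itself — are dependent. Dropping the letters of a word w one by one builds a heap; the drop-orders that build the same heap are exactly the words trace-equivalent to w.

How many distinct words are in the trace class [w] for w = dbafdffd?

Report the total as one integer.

3

#0=d has no predecessor
#1=b depends on [0:d]
#2=a depends on [1:b]
#3=f depends on [0:d]
#4=d depends on [2:a, 3:f]
#5=f depends on [4:d]
#6=f depends on [5:f]
#7=d depends on [6:f]
sources: [0:d]
N(rest) = Σ N(rest − s) over sources s of rest; N(one piece) = 1:
  size 1 → [7]=1
  size 2 → [6,7]=1
  size 3 → [5,6,7]=1
  size 4 → [4,5,6,7]=1
  size 5 → [2,4,5,6,7]=1  [3,4,5,6,7]=1
  size 6 → [1,2,4,5,6,7]=1  [2,3,4,5,6,7]=2
  first=0(d) contributes 3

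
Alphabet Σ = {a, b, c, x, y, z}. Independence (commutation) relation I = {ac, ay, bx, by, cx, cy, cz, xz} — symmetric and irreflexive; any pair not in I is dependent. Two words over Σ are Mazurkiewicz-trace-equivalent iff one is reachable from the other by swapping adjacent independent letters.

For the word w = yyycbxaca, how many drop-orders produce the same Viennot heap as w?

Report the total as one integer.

#0=y has no predecessor
#1=y depends on [0:y]
#2=y depends on [1:y]
#3=c has no predecessor
#4=b depends on [3:c]
#5=x depends on [2:y]
#6=a depends on [4:b, 5:x]
#7=c depends on [4:b]
#8=a depends on [6:a]
sources: [0:y, 3:c]
N(rest) = Σ N(rest − s) over sources s of rest; N(one piece) = 1:
  size 1 → [7]=1  [8]=1
  size 2 → [6,8]=1  [7,8]=2
  size 3 → [5,6,8]=1  [6,7,8]=3
  size 4 → [2,5,6,8]=1  [4,6,7,8]=3  [5,6,7,8]=4
  size 5 → [1,2,5,6,8]=1  [2,5,6,7,8]=5  [3,4,6,7,8]=3  [4,5,6,7,8]=7
  size 6 → [0,1,2,5,6,8]=1  [1,2,5,6,7,8]=6  [2,4,5,6,7,8]=12  [3,4,5,6,7,8]=10
  size 7 → [0,1,2,5,6,7,8]=7  [1,2,4,5,6,7,8]=18  [2,3,4,5,6,7,8]=22
  first=0(y) contributes 40
  first=3(c) contributes 25
|[w]| = 65

65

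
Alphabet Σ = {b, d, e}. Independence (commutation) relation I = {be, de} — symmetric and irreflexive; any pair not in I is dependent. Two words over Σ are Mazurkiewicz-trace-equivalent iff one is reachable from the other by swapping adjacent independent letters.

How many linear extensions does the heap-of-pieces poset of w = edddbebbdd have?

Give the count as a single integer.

drop 0:e onto floor
drop 1:d onto floor
drop 2:d onto {1:d}
drop 3:d onto {2:d}
drop 4:b onto {3:d}
drop 5:e onto {0:e}
drop 6:b onto {4:b}
drop 7:b onto {6:b}
drop 8:d onto {7:b}
drop 9:d onto {8:d}
ground layer = {0:e, 1:d}
drop-orders for the pieces not yet dropped (sum over which currently-grounded one goes next):
  1 to go: {5} 1  {9} 1
  2 to go: {0,5} 1  {5,9} 2  {8,9} 1
  3 to go: {0,5,9} 3  {5,8,9} 3  {7,8,9} 1
  4 to go: {0,5,8,9} 6  {5,7,8,9} 4  {6,7,8,9} 1
  5 to go: {0,5,7,8,9} 10  {4,6,7,8,9} 1  {5,6,7,8,9} 5
  6 to go: {0,5,6,7,8,9} 15  {3,4,6,7,8,9} 1  {4,5,6,7,8,9} 6
  7 to go: {0,4,5,6,7,8,9} 21  {2,3,4,6,7,8,9} 1  {3,4,5,6,7,8,9} 7
  8 to go: {0,3,4,5,6,7,8,9} 28  {1,2,3,4,6,7,8,9} 1  {2,3,4,5,6,7,8,9} 8
  if 0:e drops first: 9 orders
  if 1:d drops first: 36 orders
heap linearizations: 45

45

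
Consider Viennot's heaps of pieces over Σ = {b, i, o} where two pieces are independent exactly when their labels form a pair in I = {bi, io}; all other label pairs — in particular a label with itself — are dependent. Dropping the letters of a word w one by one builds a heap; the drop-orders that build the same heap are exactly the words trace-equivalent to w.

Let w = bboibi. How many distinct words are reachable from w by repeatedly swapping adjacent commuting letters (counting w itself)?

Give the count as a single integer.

#0=b has no predecessor
#1=b depends on [0:b]
#2=o depends on [1:b]
#3=i has no predecessor
#4=b depends on [2:o]
#5=i depends on [3:i]
sources: [0:b, 3:i]
N(rest) = Σ N(rest − s) over sources s of rest; N(one piece) = 1:
  size 1 → [4]=1  [5]=1
  size 2 → [2,4]=1  [3,5]=1  [4,5]=2
  size 3 → [1,2,4]=1  [2,4,5]=3  [3,4,5]=3
  size 4 → [0,1,2,4]=1  [1,2,4,5]=4  [2,3,4,5]=6
  first=0(b) contributes 10
  first=3(i) contributes 5
|[w]| = 15

15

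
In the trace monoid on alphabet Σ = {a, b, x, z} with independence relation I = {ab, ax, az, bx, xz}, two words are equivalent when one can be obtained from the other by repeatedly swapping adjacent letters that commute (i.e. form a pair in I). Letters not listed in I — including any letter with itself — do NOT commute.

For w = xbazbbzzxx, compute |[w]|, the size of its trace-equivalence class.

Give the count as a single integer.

840

#0=x has no predecessor
#1=b has no predecessor
#2=a has no predecessor
#3=z depends on [1:b]
#4=b depends on [3:z]
#5=b depends on [4:b]
#6=z depends on [5:b]
#7=z depends on [6:z]
#8=x depends on [0:x]
#9=x depends on [8:x]
sources: [0:x, 1:b, 2:a]
N(rest) = Σ N(rest − s) over sources s of rest; N(one piece) = 1:
  size 1 → [2]=1  [7]=1  [9]=1
  size 2 → [2,7]=2  [2,9]=2  [6,7]=1  [7,9]=2  [8,9]=1
  size 3 → [0,8,9]=1  [2,6,7]=3  [2,7,9]=6  [2,8,9]=3  [5,6,7]=1  [6,7,9]=3  [7,8,9]=3
  size 4 → [0,2,8,9]=4  [0,7,8,9]=4  [2,5,6,7]=4  [2,6,7,9]=12  [2,7,8,9]=12  [4,5,6,7]=1  [5,6,7,9]=4  [6,7,8,9]=6
  size 5 → [0,2,7,8,9]=20  [0,6,7,8,9]=10  [2,4,5,6,7]=5  [2,5,6,7,9]=20  [2,6,7,8,9]=30  [3,4,5,6,7]=1  [4,5,6,7,9]=5  [5,6,7,8,9]=10
  size 6 → [0,2,6,7,8,9]=60  [0,5,6,7,8,9]=20  [1,3,4,5,6,7]=1  [2,3,4,5,6,7]=6  [2,4,5,6,7,9]=30  [2,5,6,7,8,9]=60  [3,4,5,6,7,9]=6  [4,5,6,7,8,9]=15
  size 7 → [0,2,5,6,7,8,9]=140  [0,4,5,6,7,8,9]=35  [1,2,3,4,5,6,7]=7  [1,3,4,5,6,7,9]=7  [2,3,4,5,6,7,9]=42  [2,4,5,6,7,8,9]=105  [3,4,5,6,7,8,9]=21
  size 8 → [0,2,4,5,6,7,8,9]=280  [0,3,4,5,6,7,8,9]=56  [1,2,3,4,5,6,7,9]=56  [1,3,4,5,6,7,8,9]=28  [2,3,4,5,6,7,8,9]=168
  first=0(x) contributes 252
  first=1(b) contributes 504
  first=2(a) contributes 84
|[w]| = 840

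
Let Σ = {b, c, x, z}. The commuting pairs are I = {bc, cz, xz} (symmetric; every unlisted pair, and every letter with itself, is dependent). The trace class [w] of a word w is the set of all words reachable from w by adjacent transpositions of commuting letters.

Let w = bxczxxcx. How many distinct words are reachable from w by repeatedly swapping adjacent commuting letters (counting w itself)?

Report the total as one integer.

7

piece 0:b — minimal
piece 1:x rests on {0:b}
piece 2:c rests on {1:x}
piece 3:z rests on {0:b}
piece 4:x rests on {2:c}
piece 5:x rests on {4:x}
piece 6:c rests on {5:x}
piece 7:x rests on {6:c}
minimal pieces: {0:b}
ways to finish when only these pieces remain (= sum over removing one remaining piece with nothing left below it):
  1 left: {3}→1  {7}→1
  2 left: {3,7}→2  {6,7}→1
  3 left: {3,6,7}→3  {5,6,7}→1
  4 left: {3,5,6,7}→4  {4,5,6,7}→1
  5 left: {2,4,5,6,7}→1  {3,4,5,6,7}→5
  6 left: {1,2,4,5,6,7}→1  {2,3,4,5,6,7}→6
  placing 0:b first → 7 extensions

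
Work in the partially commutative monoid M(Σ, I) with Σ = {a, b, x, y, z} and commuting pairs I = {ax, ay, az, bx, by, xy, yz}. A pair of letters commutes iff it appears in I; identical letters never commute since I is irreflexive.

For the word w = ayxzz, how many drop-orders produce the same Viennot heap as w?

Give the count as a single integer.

0(a) covers ∅
1(y) covers ∅
2(x) covers ∅
3(z) covers 2:x
4(z) covers 3:z
floor of heap: 0:a, 1:y, 2:x
completions by unplaced set U, small U first (add the entries for U minus each lowest piece of U):
  |U|=1: {0}:1  {1}:1  {4}:1
  |U|=2: {0,1}:2  {0,4}:2  {1,4}:2  {3,4}:1
  |U|=3: {0,1,4}:6  {0,3,4}:3  {1,3,4}:3  {2,3,4}:1
  start at 0(a): 4
  start at 1(y): 4
  start at 2(x): 12
sum over floor = 20

20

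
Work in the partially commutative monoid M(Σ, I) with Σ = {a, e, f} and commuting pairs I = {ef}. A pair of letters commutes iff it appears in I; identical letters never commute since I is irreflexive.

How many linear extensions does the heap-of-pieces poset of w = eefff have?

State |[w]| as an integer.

10

drop 0:e onto floor
drop 1:e onto {0:e}
drop 2:f onto floor
drop 3:f onto {2:f}
drop 4:f onto {3:f}
ground layer = {0:e, 2:f}
drop-orders for the pieces not yet dropped (sum over which currently-grounded one goes next):
  1 to go: {1} 1  {4} 1
  2 to go: {0,1} 1  {1,4} 2  {3,4} 1
  3 to go: {0,1,4} 3  {1,3,4} 3  {2,3,4} 1
  if 0:e drops first: 4 orders
  if 2:f drops first: 6 orders
heap linearizations: 10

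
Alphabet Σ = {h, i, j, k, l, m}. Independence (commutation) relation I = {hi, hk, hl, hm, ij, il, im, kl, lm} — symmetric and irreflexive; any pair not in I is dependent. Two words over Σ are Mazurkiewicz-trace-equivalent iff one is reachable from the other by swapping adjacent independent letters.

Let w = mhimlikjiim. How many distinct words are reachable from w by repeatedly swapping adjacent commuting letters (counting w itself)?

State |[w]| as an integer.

1860

0(m) covers ∅
1(h) covers ∅
2(i) covers ∅
3(m) covers 0:m
4(l) covers ∅
5(i) covers 2:i
6(k) covers 3:m, 5:i
7(j) covers 1:h, 4:l, 6:k
8(i) covers 6:k
9(i) covers 8:i
10(m) covers 7:j
floor of heap: 0:m, 1:h, 2:i, 4:l
completions by unplaced set U, small U first (add the entries for U minus each lowest piece of U):
  |U|=1: {9}:1  {10}:1
  |U|=2: {7,10}:1  {8,9}:1  {9,10}:2
  |U|=3: {1,7,10}:1  {4,7,10}:1  {7,9,10}:3  {8,9,10}:3
  |U|=4: {1,4,7,10}:2  {1,7,9,10}:4  {4,7,9,10}:4  {7,8,9,10}:6
  |U|=5: {1,4,7,9,10}:10  {1,7,8,9,10}:10  {4,7,8,9,10}:10  {6,7,8,9,10}:6
  |U|=6: {1,4,7,8,9,10}:30  {1,6,7,8,9,10}:16  {3,6,7,8,9,10}:6  {4,6,7,8,9,10}:16  {5,6,7,8,9,10}:6
  |U|=7: {0,3,6,7,8,9,10}:6  {1,3,6,7,8,9,10}:22  {1,4,6,7,8,9,10}:62  {1,5,6,7,8,9,10}:22  {2,5,6,7,8,9,10}:6  {3,4,6,7,8,9,10}:22  {3,5,6,7,8,9,10}:12  {4,5,6,7,8,9,10}:22
  |U|=8: {0,1,3,6,7,8,9,10}:28  {0,3,4,6,7,8,9,10}:28  {0,3,5,6,7,8,9,10}:18  {1,2,5,6,7,8,9,10}:28  {1,3,4,6,7,8,9,10}:106  {1,3,5,6,7,8,9,10}:56  {1,4,5,6,7,8,9,10}:106  {2,3,5,6,7,8,9,10}:18  {2,4,5,6,7,8,9,10}:28  {3,4,5,6,7,8,9,10}:56
  |U|=9: {0,1,3,4,6,7,8,9,10}:162  {0,1,3,5,6,7,8,9,10}:102  {0,2,3,5,6,7,8,9,10}:36  {0,3,4,5,6,7,8,9,10}:102  {1,2,3,5,6,7,8,9,10}:102  {1,2,4,5,6,7,8,9,10}:162  {1,3,4,5,6,7,8,9,10}:324  {2,3,4,5,6,7,8,9,10}:102
  start at 0(m): 690
  start at 1(h): 240
  start at 2(i): 690
  start at 4(l): 240
sum over floor = 1860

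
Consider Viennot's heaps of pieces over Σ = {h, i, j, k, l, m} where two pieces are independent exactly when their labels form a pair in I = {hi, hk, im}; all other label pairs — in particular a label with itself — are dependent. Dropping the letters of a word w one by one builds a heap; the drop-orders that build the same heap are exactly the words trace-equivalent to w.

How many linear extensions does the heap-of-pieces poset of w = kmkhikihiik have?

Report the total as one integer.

36

drop 0:k onto floor
drop 1:m onto {0:k}
drop 2:k onto {1:m}
drop 3:h onto {1:m}
drop 4:i onto {2:k}
drop 5:k onto {4:i}
drop 6:i onto {5:k}
drop 7:h onto {3:h}
drop 8:i onto {6:i}
drop 9:i onto {8:i}
drop 10:k onto {9:i}
ground layer = {0:k}
drop-orders for the pieces not yet dropped (sum over which currently-grounded one goes next):
  1 to go: {7} 1  {10} 1
  2 to go: {3,7} 1  {7,10} 2  {9,10} 1
  3 to go: {3,7,10} 3  {7,9,10} 3  {8,9,10} 1
  4 to go: {3,7,9,10} 6  {6,8,9,10} 1  {7,8,9,10} 4
  5 to go: {3,7,8,9,10} 10  {5,6,8,9,10} 1  {6,7,8,9,10} 5
  6 to go: {3,6,7,8,9,10} 15  {4,5,6,8,9,10} 1  {5,6,7,8,9,10} 6
  7 to go: {2,4,5,6,8,9,10} 1  {3,5,6,7,8,9,10} 21  {4,5,6,7,8,9,10} 7
  8 to go: {2,4,5,6,7,8,9,10} 8  {3,4,5,6,7,8,9,10} 28
  9 to go: {2,3,4,5,6,7,8,9,10} 36
  if 0:k drops first: 36 orders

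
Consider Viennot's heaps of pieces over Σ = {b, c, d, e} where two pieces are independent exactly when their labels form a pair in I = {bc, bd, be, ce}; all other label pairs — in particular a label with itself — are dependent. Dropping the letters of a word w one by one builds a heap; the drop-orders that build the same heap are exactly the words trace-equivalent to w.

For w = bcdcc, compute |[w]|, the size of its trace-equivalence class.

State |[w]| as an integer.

#0=b has no predecessor
#1=c has no predecessor
#2=d depends on [1:c]
#3=c depends on [2:d]
#4=c depends on [3:c]
sources: [0:b, 1:c]
N(rest) = Σ N(rest − s) over sources s of rest; N(one piece) = 1:
  size 1 → [0]=1  [4]=1
  size 2 → [0,4]=2  [3,4]=1
  size 3 → [0,3,4]=3  [2,3,4]=1
  first=0(b) contributes 1
  first=1(c) contributes 4
|[w]| = 5

5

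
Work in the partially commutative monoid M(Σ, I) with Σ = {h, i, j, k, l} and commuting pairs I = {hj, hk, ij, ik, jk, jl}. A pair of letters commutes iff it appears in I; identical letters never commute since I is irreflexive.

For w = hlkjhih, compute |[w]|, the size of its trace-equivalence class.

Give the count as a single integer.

28

0(h) covers ∅
1(l) covers 0:h
2(k) covers 1:l
3(j) covers ∅
4(h) covers 1:l
5(i) covers 4:h
6(h) covers 5:i
floor of heap: 0:h, 3:j
completions by unplaced set U, small U first (add the entries for U minus each lowest piece of U):
  |U|=1: {2}:1  {3}:1  {6}:1
  |U|=2: {2,3}:2  {2,6}:2  {3,6}:2  {5,6}:1
  |U|=3: {2,3,6}:6  {2,5,6}:3  {3,5,6}:3  {4,5,6}:1
  |U|=4: {2,3,5,6}:12  {2,4,5,6}:4  {3,4,5,6}:4
  |U|=5: {1,2,4,5,6}:4  {2,3,4,5,6}:20
  start at 0(h): 24
  start at 3(j): 4
sum over floor = 28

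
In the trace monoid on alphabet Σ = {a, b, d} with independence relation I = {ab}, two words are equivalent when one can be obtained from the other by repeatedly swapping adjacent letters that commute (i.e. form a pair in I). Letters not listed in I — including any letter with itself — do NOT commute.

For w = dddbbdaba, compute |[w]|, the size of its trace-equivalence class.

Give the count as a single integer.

drop 0:d onto floor
drop 1:d onto {0:d}
drop 2:d onto {1:d}
drop 3:b onto {2:d}
drop 4:b onto {3:b}
drop 5:d onto {4:b}
drop 6:a onto {5:d}
drop 7:b onto {5:d}
drop 8:a onto {6:a}
ground layer = {0:d}
drop-orders for the pieces not yet dropped (sum over which currently-grounded one goes next):
  1 to go: {7} 1  {8} 1
  2 to go: {6,8} 1  {7,8} 2
  3 to go: {6,7,8} 3
  4 to go: {5,6,7,8} 3
  5 to go: {4,5,6,7,8} 3
  6 to go: {3,4,5,6,7,8} 3
  7 to go: {2,3,4,5,6,7,8} 3
  if 0:d drops first: 3 orders

3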